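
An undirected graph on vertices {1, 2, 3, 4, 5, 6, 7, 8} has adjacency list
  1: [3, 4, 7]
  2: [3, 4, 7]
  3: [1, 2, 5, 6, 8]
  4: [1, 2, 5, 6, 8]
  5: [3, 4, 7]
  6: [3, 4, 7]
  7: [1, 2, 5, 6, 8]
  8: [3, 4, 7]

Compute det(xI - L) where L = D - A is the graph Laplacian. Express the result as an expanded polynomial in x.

Each diagonal entry of L is the vertex degree and each off-diagonal entry is -1 where an edge is present, 0 otherwise; in the order [1, 2, 3, 4, 5, 6, 7, 8] the diagonal is [3, 3, 5, 5, 3, 3, 5, 3]. Computing det(xI - L) by cofactor expansion (or equivalently via sum-over-permutations) gives x^8 - 30x^7 + 375x^6 - 2540x^5 + 10095x^4 - 23598x^3 + 30105x^2 - 16200x. The coefficient of x^7 equals -trace(L) = -30, matching the sum of degrees. The eigenvalues sum to 30, which equals trace(L) = 2|E|.

x^8 - 30x^7 + 375x^6 - 2540x^5 + 10095x^4 - 23598x^3 + 30105x^2 - 16200x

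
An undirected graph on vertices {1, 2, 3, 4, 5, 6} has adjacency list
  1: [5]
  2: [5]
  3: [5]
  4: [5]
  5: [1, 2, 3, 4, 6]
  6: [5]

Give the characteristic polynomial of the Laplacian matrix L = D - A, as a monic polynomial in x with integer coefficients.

x^6 - 10x^5 + 30x^4 - 40x^3 + 25x^2 - 6x

With the vertex order [1, 2, 3, 4, 5, 6], the degrees are [1, 1, 1, 1, 5, 1], giving D = diag(1, 1, 1, 1, 5, 1) and L = D - A. Computing det(xI - L) by cofactor expansion (or equivalently via sum-over-permutations) gives x^6 - 10x^5 + 30x^4 - 40x^3 + 25x^2 - 6x. The constant term is 0 because L is singular (the all-ones vector lies in its kernel). There is one zero in the spectrum, matching the 1 component. The largest eigenvalue, 6, is at most the vertex count 6.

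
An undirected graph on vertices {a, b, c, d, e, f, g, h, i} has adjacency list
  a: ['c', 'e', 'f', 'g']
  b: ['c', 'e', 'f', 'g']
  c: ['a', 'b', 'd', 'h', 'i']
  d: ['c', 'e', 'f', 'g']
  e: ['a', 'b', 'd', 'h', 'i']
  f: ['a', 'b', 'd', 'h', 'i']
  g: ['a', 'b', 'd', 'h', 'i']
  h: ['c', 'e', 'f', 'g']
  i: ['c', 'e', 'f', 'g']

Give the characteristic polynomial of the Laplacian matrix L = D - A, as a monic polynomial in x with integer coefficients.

With the vertex order [a, b, c, d, e, f, g, h, i], the degrees are [4, 4, 5, 4, 5, 5, 5, 4, 4], giving D = diag(4, 4, 5, 4, 5, 5, 5, 4, 4) and L = D - A. The eigenvalues of L are [0, 4, 4, 4, 4, 5, 5, 5, 9]; the characteristic polynomial is the product of (x - lambda_i), which multiplies out to x^9 - 40x^8 + 690x^7 - 6720x^6 + 40485x^5 - 154704x^4 + 366560x^3 - 492800x^2 + 288000x. The coefficient of x^8 equals -trace(L) = -40, matching the sum of degrees. The eigenvalues sum to 40, which equals trace(L) = 2|E|.

x^9 - 40x^8 + 690x^7 - 6720x^6 + 40485x^5 - 154704x^4 + 366560x^3 - 492800x^2 + 288000x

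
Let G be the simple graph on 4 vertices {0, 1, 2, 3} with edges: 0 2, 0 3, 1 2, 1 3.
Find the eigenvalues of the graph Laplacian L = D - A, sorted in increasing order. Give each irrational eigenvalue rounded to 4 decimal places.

[0, 2, 2, 4]

Each diagonal entry of L is the vertex degree and each off-diagonal entry is -1 where an edge is present, 0 otherwise; in the order [0, 1, 2, 3] the diagonal is [2, 2, 2, 2]. The multiplicity of 0 as a Laplacian eigenvalue equals the number of connected components. The single zero eigenvalue shows the graph is connected. There is one zero in the spectrum, matching the 1 component. By the matrix-tree theorem the graph has (1/4) * product of the nonzero eigenvalues = 4 spanning trees.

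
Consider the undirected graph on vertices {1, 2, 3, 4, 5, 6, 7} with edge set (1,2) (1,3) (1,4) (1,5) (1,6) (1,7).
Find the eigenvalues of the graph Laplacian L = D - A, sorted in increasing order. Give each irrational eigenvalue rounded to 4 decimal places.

Reading degrees in the order [1, 2, 3, 4, 5, 6, 7] gives [6, 1, 1, 1, 1, 1, 1]; set D = diag(6, 1, 1, 1, 1, 1, 1) and form L = D - A. Diagonalising L (or applying a numerical eigensolver to the 7x7 matrix) gives the spectrum above. There is one zero in the spectrum, matching the 1 component.

[0, 1, 1, 1, 1, 1, 7]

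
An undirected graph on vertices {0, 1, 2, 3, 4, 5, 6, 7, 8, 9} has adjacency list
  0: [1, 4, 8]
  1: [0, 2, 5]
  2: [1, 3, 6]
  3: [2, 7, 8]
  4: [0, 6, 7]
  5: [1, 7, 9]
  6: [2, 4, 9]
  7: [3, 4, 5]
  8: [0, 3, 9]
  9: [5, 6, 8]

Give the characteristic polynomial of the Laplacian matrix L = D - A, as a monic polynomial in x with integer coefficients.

Each diagonal entry of L is the vertex degree and each off-diagonal entry is -1 where an edge is present, 0 otherwise; in the order [0, 1, 2, 3, 4, 5, 6, 7, 8, 9] the diagonal is [3, 3, 3, 3, 3, 3, 3, 3, 3, 3]. The eigenvalues of L are [0, 2, 2, 2, 2, 2, 5, 5, 5, 5]; the characteristic polynomial is the product of (x - lambda_i), which multiplies out to x^10 - 30x^9 + 390x^8 - 2880x^7 + 13305x^6 - 39882x^5 + 77640x^4 - 94800x^3 + 66000x^2 - 20000x. The constant term is 0 because L is singular (the all-ones vector lies in its kernel). The largest eigenvalue, 5, is at most the vertex count 10.

x^10 - 30x^9 + 390x^8 - 2880x^7 + 13305x^6 - 39882x^5 + 77640x^4 - 94800x^3 + 66000x^2 - 20000x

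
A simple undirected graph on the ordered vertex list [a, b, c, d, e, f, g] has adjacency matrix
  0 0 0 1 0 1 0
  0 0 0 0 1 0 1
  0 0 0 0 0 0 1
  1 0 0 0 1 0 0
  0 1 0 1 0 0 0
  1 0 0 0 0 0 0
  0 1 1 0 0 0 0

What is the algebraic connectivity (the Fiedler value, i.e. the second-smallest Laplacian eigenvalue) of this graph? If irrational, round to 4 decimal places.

0.1981

With the vertex order [a, b, c, d, e, f, g], the degrees are [2, 2, 1, 2, 2, 1, 2], giving D = diag(2, 2, 1, 2, 2, 1, 2) and L = D - A. The sorted Laplacian eigenvalues are [0, 0.1981, 0.7530, 1.5550, 2.4450, 3.2470, 3.8019]; the algebraic connectivity is the second entry, 0.1981. The eigenvalues sum to 12, which equals trace(L) = 2|E|. By the matrix-tree theorem the graph has (1/7) * product of the nonzero eigenvalues = 1 spanning tree.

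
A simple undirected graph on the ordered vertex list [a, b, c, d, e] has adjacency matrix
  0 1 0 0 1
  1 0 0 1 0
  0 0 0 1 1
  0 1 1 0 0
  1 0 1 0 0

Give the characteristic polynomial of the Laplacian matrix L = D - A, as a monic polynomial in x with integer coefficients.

x^5 - 10x^4 + 35x^3 - 50x^2 + 25x

Each diagonal entry of L is the vertex degree and each off-diagonal entry is -1 where an edge is present, 0 otherwise; in the order [a, b, c, d, e] the diagonal is [2, 2, 2, 2, 2]. L has integer entries, so p(x) = det(xI - L) has integer coefficients. Expanding the determinant yields x^5 - 10x^4 + 35x^3 - 50x^2 + 25x. Since p(0) = det(-L) = 0, x divides p(x). The largest eigenvalue, 3.6180, is at most the vertex count 5.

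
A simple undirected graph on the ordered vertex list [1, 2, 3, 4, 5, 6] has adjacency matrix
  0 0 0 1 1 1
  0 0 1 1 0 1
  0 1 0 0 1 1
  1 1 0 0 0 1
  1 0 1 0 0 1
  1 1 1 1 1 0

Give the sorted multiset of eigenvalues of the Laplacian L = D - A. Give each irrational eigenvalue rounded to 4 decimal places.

Reading degrees in the order [1, 2, 3, 4, 5, 6] gives [3, 3, 3, 3, 3, 5]; set D = diag(3, 3, 3, 3, 3, 5) and form L = D - A. Since every row of L sums to 0, the all-ones vector is in the kernel and 0 is an eigenvalue. The single zero eigenvalue shows the graph is connected. The largest eigenvalue, 6, is at most the vertex count 6.

[0, 2.3820, 2.3820, 4.6180, 4.6180, 6]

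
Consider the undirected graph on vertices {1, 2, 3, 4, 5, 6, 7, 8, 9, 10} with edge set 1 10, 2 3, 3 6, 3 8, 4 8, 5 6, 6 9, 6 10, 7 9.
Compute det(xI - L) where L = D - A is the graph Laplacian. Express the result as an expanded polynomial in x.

Reading degrees in the order [1, 2, 3, 4, 5, 6, 7, 8, 9, 10] gives [1, 1, 3, 1, 1, 4, 1, 2, 2, 2]; set D = diag(1, 1, 3, 1, 1, 4, 1, 2, 2, 2) and form L = D - A. L has integer entries, so p(x) = det(xI - L) has integer coefficients. Expanding the determinant yields x^10 - 18x^9 + 132x^8 - 514x^7 + 1159x^6 - 1548x^5 + 1208x^4 - 528x^3 + 117x^2 - 10x. Since p(0) = det(-L) = 0, x divides p(x).

x^10 - 18x^9 + 132x^8 - 514x^7 + 1159x^6 - 1548x^5 + 1208x^4 - 528x^3 + 117x^2 - 10x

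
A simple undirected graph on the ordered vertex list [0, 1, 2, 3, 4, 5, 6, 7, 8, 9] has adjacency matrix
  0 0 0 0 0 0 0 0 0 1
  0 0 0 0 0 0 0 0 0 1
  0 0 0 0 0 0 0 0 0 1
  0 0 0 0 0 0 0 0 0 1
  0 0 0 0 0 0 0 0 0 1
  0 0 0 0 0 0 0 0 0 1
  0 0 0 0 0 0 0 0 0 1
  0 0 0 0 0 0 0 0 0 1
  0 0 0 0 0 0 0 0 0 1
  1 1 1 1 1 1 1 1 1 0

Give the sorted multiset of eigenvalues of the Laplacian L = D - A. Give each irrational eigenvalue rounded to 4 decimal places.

Reading degrees in the order [0, 1, 2, 3, 4, 5, 6, 7, 8, 9] gives [1, 1, 1, 1, 1, 1, 1, 1, 1, 9]; set D = diag(1, 1, 1, 1, 1, 1, 1, 1, 1, 9) and form L = D - A. Diagonalising L (or applying a numerical eigensolver to the 10x10 matrix) gives the spectrum above. The single zero eigenvalue shows the graph is connected.

[0, 1, 1, 1, 1, 1, 1, 1, 1, 10]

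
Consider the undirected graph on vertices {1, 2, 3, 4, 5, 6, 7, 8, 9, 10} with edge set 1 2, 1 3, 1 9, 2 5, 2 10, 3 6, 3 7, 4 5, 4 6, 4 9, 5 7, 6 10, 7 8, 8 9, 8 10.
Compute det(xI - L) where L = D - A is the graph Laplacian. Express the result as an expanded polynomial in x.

Each diagonal entry of L is the vertex degree and each off-diagonal entry is -1 where an edge is present, 0 otherwise; in the order [1, 2, 3, 4, 5, 6, 7, 8, 9, 10] the diagonal is [3, 3, 3, 3, 3, 3, 3, 3, 3, 3]. L has integer entries, so p(x) = det(xI - L) has integer coefficients. Expanding the determinant yields x^10 - 30x^9 + 390x^8 - 2880x^7 + 13305x^6 - 39882x^5 + 77640x^4 - 94800x^3 + 66000x^2 - 20000x. The constant term is 0 because L is singular (the all-ones vector lies in its kernel). By the matrix-tree theorem the graph has (1/10) * product of the nonzero eigenvalues = 2000 spanning trees. The eigenvalues sum to 30, which equals trace(L) = 2|E|.

x^10 - 30x^9 + 390x^8 - 2880x^7 + 13305x^6 - 39882x^5 + 77640x^4 - 94800x^3 + 66000x^2 - 20000x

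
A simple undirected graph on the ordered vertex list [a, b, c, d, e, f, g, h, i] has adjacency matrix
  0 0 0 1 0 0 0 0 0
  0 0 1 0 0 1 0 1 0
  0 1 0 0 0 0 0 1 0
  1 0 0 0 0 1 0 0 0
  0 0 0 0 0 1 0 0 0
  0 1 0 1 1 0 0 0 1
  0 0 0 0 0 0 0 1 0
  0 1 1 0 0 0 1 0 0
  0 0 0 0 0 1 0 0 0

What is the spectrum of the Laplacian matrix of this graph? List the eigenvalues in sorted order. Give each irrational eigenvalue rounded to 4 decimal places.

With the vertex order [a, b, c, d, e, f, g, h, i], the degrees are [1, 3, 2, 2, 1, 4, 1, 3, 1], giving D = diag(1, 3, 2, 2, 1, 4, 1, 3, 1) and L = D - A. Diagonalising L (or applying a numerical eigensolver to the 9x9 matrix) gives the spectrum above. The single zero eigenvalue shows the graph is connected. The largest eigenvalue, 5.3447, is at most the vertex count 9.

[0, 0.2507, 0.5580, 1, 1.1455, 2.3651, 3.3179, 4.0181, 5.3447]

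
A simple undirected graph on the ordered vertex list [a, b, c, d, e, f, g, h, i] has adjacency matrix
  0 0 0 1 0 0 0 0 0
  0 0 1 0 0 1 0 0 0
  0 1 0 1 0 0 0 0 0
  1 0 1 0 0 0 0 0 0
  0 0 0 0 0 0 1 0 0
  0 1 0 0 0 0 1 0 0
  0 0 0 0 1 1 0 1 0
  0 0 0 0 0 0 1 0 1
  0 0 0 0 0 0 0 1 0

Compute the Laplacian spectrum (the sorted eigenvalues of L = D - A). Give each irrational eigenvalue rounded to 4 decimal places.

With the vertex order [a, b, c, d, e, f, g, h, i], the degrees are [1, 2, 2, 2, 1, 2, 3, 2, 1], giving D = diag(1, 2, 2, 2, 1, 2, 3, 2, 1) and L = D - A. Diagonalising L (or applying a numerical eigensolver to the 9x9 matrix) gives the spectrum above. The single zero eigenvalue shows the graph is connected. The largest eigenvalue, 4.3455, is at most the vertex count 9. The eigenvalues sum to 16, which equals trace(L) = 2|E|.

[0, 0.1404, 0.5362, 0.7754, 1.5803, 2.2449, 2.7784, 3.5988, 4.3455]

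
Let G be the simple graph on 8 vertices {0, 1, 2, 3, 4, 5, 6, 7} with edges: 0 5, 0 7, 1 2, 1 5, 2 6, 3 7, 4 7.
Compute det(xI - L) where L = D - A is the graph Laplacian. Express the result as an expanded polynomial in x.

With the vertex order [0, 1, 2, 3, 4, 5, 6, 7], the degrees are [2, 2, 2, 1, 1, 2, 1, 3], giving D = diag(2, 2, 2, 1, 1, 2, 1, 3) and L = D - A. L has integer entries, so p(x) = det(xI - L) has integer coefficients. Expanding the determinant yields x^8 - 14x^7 + 77x^6 - 212x^5 + 309x^4 - 232x^3 + 79x^2 - 8x. The constant term is 0 because L is singular (the all-ones vector lies in its kernel).

x^8 - 14x^7 + 77x^6 - 212x^5 + 309x^4 - 232x^3 + 79x^2 - 8x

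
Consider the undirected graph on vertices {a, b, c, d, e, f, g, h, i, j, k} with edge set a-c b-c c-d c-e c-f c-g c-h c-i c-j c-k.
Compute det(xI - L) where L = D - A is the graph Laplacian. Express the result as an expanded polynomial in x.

Reading degrees in the order [a, b, c, d, e, f, g, h, i, j, k] gives [1, 1, 10, 1, 1, 1, 1, 1, 1, 1, 1]; set D = diag(1, 1, 10, 1, 1, 1, 1, 1, 1, 1, 1) and form L = D - A. The eigenvalues of L are [0, 1, 1, 1, 1, 1, 1, 1, 1, 1, 11]; the characteristic polynomial is the product of (x - lambda_i), which multiplies out to x^11 - 20x^10 + 135x^9 - 480x^8 + 1050x^7 - 1512x^6 + 1470x^5 - 960x^4 + 405x^3 - 100x^2 + 11x. The coefficient of x^10 equals -trace(L) = -20, matching the sum of degrees. The largest eigenvalue, 11, is at most the vertex count 11.

x^11 - 20x^10 + 135x^9 - 480x^8 + 1050x^7 - 1512x^6 + 1470x^5 - 960x^4 + 405x^3 - 100x^2 + 11x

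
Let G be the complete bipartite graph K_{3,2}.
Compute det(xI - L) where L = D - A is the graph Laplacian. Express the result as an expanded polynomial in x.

x^5 - 12x^4 + 51x^3 - 92x^2 + 60x

The graph has 5 vertices and degree multiset [3, 3, 2, 2, 2]; D is the diagonal matrix of degrees and L = D - A. The eigenvalues of L are [0, 2, 2, 3, 5]; the characteristic polynomial is the product of (x - lambda_i), which multiplies out to x^5 - 12x^4 + 51x^3 - 92x^2 + 60x. The coefficient of x^4 equals -trace(L) = -12, matching the sum of degrees. By the matrix-tree theorem the graph has (1/5) * product of the nonzero eigenvalues = 12 spanning trees. The eigenvalues sum to 12, which equals trace(L) = 2|E|.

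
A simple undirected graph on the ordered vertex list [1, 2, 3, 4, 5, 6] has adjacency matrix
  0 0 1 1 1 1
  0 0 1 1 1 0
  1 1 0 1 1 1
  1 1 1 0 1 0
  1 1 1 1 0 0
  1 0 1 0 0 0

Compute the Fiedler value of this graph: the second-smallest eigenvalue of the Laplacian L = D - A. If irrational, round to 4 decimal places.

Reading degrees in the order [1, 2, 3, 4, 5, 6] gives [4, 3, 5, 4, 4, 2]; set D = diag(4, 3, 5, 4, 4, 2) and form L = D - A. The sorted Laplacian eigenvalues are [0, 1.8299, 3.6889, 5, 5.4812, 6]; the algebraic connectivity is the second entry, 1.8299. The largest eigenvalue, 6, is at most the vertex count 6.

1.8299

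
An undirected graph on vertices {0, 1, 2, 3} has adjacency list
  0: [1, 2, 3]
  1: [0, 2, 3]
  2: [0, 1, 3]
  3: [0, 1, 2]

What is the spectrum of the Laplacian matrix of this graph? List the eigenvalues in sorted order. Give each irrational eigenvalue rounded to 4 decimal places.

Each diagonal entry of L is the vertex degree and each off-diagonal entry is -1 where an edge is present, 0 otherwise; in the order [0, 1, 2, 3] the diagonal is [3, 3, 3, 3]. Since every row of L sums to 0, the all-ones vector is in the kernel and 0 is an eigenvalue. The eigenvalues sum to 12, which equals trace(L) = 2|E|. There is one zero in the spectrum, matching the 1 component.

[0, 4, 4, 4]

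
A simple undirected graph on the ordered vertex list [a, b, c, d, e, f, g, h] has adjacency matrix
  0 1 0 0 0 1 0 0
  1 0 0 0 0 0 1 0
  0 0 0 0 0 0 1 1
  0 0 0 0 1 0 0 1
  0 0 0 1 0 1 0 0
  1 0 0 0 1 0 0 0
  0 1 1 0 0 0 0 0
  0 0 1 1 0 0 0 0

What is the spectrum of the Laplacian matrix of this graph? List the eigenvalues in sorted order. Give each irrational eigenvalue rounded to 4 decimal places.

[0, 0.5858, 0.5858, 2, 2, 3.4142, 3.4142, 4]

With the vertex order [a, b, c, d, e, f, g, h], the degrees are [2, 2, 2, 2, 2, 2, 2, 2], giving D = diag(2, 2, 2, 2, 2, 2, 2, 2) and L = D - A. Since every row of L sums to 0, the all-ones vector is in the kernel and 0 is an eigenvalue. The single zero eigenvalue shows the graph is connected.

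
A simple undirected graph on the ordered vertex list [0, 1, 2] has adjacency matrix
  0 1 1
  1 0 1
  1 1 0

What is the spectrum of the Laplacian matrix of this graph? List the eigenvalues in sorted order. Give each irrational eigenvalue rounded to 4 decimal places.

Each diagonal entry of L is the vertex degree and each off-diagonal entry is -1 where an edge is present, 0 otherwise; in the order [0, 1, 2] the diagonal is [2, 2, 2]. L is symmetric positive semidefinite, so every eigenvalue is real and nonnegative. The single zero eigenvalue shows the graph is connected. There is one zero in the spectrum, matching the 1 component.

[0, 3, 3]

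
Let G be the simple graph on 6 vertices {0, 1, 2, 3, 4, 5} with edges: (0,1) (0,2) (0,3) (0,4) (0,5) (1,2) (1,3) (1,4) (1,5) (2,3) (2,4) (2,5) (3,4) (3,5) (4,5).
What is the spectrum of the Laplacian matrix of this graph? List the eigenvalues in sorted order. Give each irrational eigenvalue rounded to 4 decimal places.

[0, 6, 6, 6, 6, 6]

With the vertex order [0, 1, 2, 3, 4, 5], the degrees are [5, 5, 5, 5, 5, 5], giving D = diag(5, 5, 5, 5, 5, 5) and L = D - A. L is symmetric positive semidefinite, so every eigenvalue is real and nonnegative. The single zero eigenvalue shows the graph is connected.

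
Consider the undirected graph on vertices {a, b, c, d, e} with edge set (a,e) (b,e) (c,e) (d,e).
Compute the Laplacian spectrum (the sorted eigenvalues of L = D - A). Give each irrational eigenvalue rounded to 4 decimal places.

Each diagonal entry of L is the vertex degree and each off-diagonal entry is -1 where an edge is present, 0 otherwise; in the order [a, b, c, d, e] the diagonal is [1, 1, 1, 1, 4]. The multiplicity of 0 as a Laplacian eigenvalue equals the number of connected components. The largest eigenvalue, 5, is at most the vertex count 5. There is one zero in the spectrum, matching the 1 component.

[0, 1, 1, 1, 5]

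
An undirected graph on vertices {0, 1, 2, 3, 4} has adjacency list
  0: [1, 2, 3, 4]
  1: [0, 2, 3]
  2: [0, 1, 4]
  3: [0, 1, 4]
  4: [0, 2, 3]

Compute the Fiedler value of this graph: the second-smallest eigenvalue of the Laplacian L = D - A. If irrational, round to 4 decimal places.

3

With the vertex order [0, 1, 2, 3, 4], the degrees are [4, 3, 3, 3, 3], giving D = diag(4, 3, 3, 3, 3) and L = D - A. The sorted Laplacian eigenvalues are [0, 3, 3, 5, 5]; the algebraic connectivity is the second entry, 3. The eigenvalues sum to 16, which equals trace(L) = 2|E|. By the matrix-tree theorem the graph has (1/5) * product of the nonzero eigenvalues = 45 spanning trees.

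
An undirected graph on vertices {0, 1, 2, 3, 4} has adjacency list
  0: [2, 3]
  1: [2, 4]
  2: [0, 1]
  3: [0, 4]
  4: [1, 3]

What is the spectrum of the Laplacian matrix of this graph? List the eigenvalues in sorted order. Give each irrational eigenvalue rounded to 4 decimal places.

Reading degrees in the order [0, 1, 2, 3, 4] gives [2, 2, 2, 2, 2]; set D = diag(2, 2, 2, 2, 2) and form L = D - A. The multiplicity of 0 as a Laplacian eigenvalue equals the number of connected components. The single zero eigenvalue shows the graph is connected.

[0, 1.3820, 1.3820, 3.6180, 3.6180]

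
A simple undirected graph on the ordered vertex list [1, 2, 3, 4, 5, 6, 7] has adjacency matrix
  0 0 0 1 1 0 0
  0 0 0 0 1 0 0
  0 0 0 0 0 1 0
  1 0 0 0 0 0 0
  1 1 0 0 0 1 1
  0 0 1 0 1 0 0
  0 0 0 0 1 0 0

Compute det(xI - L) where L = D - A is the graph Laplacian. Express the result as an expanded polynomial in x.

Each diagonal entry of L is the vertex degree and each off-diagonal entry is -1 where an edge is present, 0 otherwise; in the order [1, 2, 3, 4, 5, 6, 7] the diagonal is [2, 1, 1, 1, 4, 2, 1]. L has integer entries, so p(x) = det(xI - L) has integer coefficients. Expanding the determinant yields x^7 - 12x^6 + 52x^5 - 104x^4 + 100x^3 - 44x^2 + 7x. The constant term is 0 because L is singular (the all-ones vector lies in its kernel). By the matrix-tree theorem the graph has (1/7) * product of the nonzero eigenvalues = 1 spanning tree.

x^7 - 12x^6 + 52x^5 - 104x^4 + 100x^3 - 44x^2 + 7x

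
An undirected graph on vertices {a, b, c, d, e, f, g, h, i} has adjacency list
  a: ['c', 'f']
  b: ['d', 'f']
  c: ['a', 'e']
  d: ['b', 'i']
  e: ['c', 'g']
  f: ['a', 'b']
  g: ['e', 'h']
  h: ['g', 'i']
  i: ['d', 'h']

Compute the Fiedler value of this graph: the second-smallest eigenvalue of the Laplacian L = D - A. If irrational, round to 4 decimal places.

Reading degrees in the order [a, b, c, d, e, f, g, h, i] gives [2, 2, 2, 2, 2, 2, 2, 2, 2]; set D = diag(2, 2, 2, 2, 2, 2, 2, 2, 2) and form L = D - A. The sorted Laplacian eigenvalues are [0, 0.4679, 0.4679, 1.6527, 1.6527, 3, 3, 3.8794, 3.8794]; the algebraic connectivity is the second entry, 0.4679. The eigenvalues sum to 18, which equals trace(L) = 2|E|.

0.4679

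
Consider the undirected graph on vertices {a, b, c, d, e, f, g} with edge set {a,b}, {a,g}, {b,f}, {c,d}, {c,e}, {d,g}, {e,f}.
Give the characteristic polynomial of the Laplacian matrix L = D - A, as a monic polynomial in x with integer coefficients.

x^7 - 14x^6 + 77x^5 - 210x^4 + 294x^3 - 196x^2 + 49x

With the vertex order [a, b, c, d, e, f, g], the degrees are [2, 2, 2, 2, 2, 2, 2], giving D = diag(2, 2, 2, 2, 2, 2, 2) and L = D - A. Computing det(xI - L) by cofactor expansion (or equivalently via sum-over-permutations) gives x^7 - 14x^6 + 77x^5 - 210x^4 + 294x^3 - 196x^2 + 49x. Since p(0) = det(-L) = 0, x divides p(x). There is one zero in the spectrum, matching the 1 component.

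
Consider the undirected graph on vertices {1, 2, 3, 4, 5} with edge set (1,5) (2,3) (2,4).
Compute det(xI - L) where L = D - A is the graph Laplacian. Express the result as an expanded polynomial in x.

With the vertex order [1, 2, 3, 4, 5], the degrees are [1, 2, 1, 1, 1], giving D = diag(1, 2, 1, 1, 1) and L = D - A. Computing det(xI - L) by cofactor expansion (or equivalently via sum-over-permutations) gives x^5 - 6x^4 + 11x^3 - 6x^2. Since p(0) = det(-L) = 0, x divides p(x). There are 2 zeros in the spectrum, matching the 2 components. The largest eigenvalue, 3, is at most the vertex count 5.

x^5 - 6x^4 + 11x^3 - 6x^2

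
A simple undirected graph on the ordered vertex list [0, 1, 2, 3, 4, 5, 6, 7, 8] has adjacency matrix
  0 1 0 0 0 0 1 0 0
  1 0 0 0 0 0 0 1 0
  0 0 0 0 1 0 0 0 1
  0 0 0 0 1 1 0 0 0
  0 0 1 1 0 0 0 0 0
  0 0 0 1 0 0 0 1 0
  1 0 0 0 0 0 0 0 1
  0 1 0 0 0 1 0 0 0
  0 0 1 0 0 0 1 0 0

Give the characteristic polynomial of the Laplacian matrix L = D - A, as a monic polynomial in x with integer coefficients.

Each diagonal entry of L is the vertex degree and each off-diagonal entry is -1 where an edge is present, 0 otherwise; in the order [0, 1, 2, 3, 4, 5, 6, 7, 8] the diagonal is [2, 2, 2, 2, 2, 2, 2, 2, 2]. Computing det(xI - L) by cofactor expansion (or equivalently via sum-over-permutations) gives x^9 - 18x^8 + 135x^7 - 546x^6 + 1287x^5 - 1782x^4 + 1386x^3 - 540x^2 + 81x. Since p(0) = det(-L) = 0, x divides p(x). By the matrix-tree theorem the graph has (1/9) * product of the nonzero eigenvalues = 9 spanning trees.

x^9 - 18x^8 + 135x^7 - 546x^6 + 1287x^5 - 1782x^4 + 1386x^3 - 540x^2 + 81x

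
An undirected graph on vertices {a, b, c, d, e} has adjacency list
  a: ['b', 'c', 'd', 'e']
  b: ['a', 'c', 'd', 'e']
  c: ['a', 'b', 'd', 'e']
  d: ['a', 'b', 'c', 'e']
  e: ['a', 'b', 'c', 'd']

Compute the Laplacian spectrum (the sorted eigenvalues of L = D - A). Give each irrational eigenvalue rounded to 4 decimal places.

Each diagonal entry of L is the vertex degree and each off-diagonal entry is -1 where an edge is present, 0 otherwise; in the order [a, b, c, d, e] the diagonal is [4, 4, 4, 4, 4]. Diagonalising L (or applying a numerical eigensolver to the 5x5 matrix) gives the spectrum above. The single zero eigenvalue shows the graph is connected. The eigenvalues sum to 20, which equals trace(L) = 2|E|.

[0, 5, 5, 5, 5]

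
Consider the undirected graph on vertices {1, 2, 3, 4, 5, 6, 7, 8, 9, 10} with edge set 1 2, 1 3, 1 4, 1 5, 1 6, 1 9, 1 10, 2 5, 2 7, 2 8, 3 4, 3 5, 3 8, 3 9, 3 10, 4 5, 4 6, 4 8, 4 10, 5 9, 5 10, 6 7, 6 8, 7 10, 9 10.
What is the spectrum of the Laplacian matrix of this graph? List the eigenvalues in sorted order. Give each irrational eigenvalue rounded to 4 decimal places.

Reading degrees in the order [1, 2, 3, 4, 5, 6, 7, 8, 9, 10] gives [7, 4, 6, 6, 6, 4, 3, 4, 4, 6]; set D = diag(7, 4, 6, 6, 6, 4, 3, 4, 4, 6) and form L = D - A. Diagonalising L (or applying a numerical eigensolver to the 10x10 matrix) gives the spectrum above. The single zero eigenvalue shows the graph is connected. The largest eigenvalue, 8.4215, is at most the vertex count 10. By the matrix-tree theorem the graph has (1/10) * product of the nonzero eigenvalues = 241620 spanning trees.

[0, 2.3407, 3.0840, 3.7594, 5.0955, 5.1828, 7.2115, 7.2919, 7.6126, 8.4215]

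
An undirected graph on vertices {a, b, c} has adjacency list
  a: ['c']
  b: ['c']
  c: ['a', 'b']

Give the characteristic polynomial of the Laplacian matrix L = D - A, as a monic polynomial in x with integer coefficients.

x^3 - 4x^2 + 3x

With the vertex order [a, b, c], the degrees are [1, 1, 2], giving D = diag(1, 1, 2) and L = D - A. L has integer entries, so p(x) = det(xI - L) has integer coefficients. Expanding the determinant yields x^3 - 4x^2 + 3x. Since p(0) = det(-L) = 0, x divides p(x). By the matrix-tree theorem the graph has (1/3) * product of the nonzero eigenvalues = 1 spanning tree.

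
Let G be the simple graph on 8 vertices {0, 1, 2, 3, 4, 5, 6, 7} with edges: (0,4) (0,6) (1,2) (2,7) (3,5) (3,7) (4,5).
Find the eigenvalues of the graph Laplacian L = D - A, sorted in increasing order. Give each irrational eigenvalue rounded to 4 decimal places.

Each diagonal entry of L is the vertex degree and each off-diagonal entry is -1 where an edge is present, 0 otherwise; in the order [0, 1, 2, 3, 4, 5, 6, 7] the diagonal is [2, 1, 2, 2, 2, 2, 1, 2]. L is symmetric positive semidefinite, so every eigenvalue is real and nonnegative. By the matrix-tree theorem the graph has (1/8) * product of the nonzero eigenvalues = 1 spanning tree.

[0, 0.1522, 0.5858, 1.2346, 2, 2.7654, 3.4142, 3.8478]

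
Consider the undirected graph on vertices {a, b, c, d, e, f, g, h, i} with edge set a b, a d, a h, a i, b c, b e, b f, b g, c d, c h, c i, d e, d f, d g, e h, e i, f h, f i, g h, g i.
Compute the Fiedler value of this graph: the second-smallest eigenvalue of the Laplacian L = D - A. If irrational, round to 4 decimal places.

Each diagonal entry of L is the vertex degree and each off-diagonal entry is -1 where an edge is present, 0 otherwise; in the order [a, b, c, d, e, f, g, h, i] the diagonal is [4, 5, 4, 5, 4, 4, 4, 5, 5]. Computing the eigenvalues of L and sorting gives [0, 4, 4, 4, 4, 5, 5, 5, 9]. The Fiedler value lambda_2 = 4 is strictly positive, so the graph is connected. The largest eigenvalue, 9, is at most the vertex count 9.

4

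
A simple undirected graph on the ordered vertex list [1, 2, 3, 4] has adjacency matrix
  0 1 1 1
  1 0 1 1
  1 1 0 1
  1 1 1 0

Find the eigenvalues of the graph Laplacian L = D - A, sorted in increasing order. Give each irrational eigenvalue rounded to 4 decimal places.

Each diagonal entry of L is the vertex degree and each off-diagonal entry is -1 where an edge is present, 0 otherwise; in the order [1, 2, 3, 4] the diagonal is [3, 3, 3, 3]. Diagonalising L (or applying a numerical eigensolver to the 4x4 matrix) gives the spectrum above. The single zero eigenvalue shows the graph is connected. There is one zero in the spectrum, matching the 1 component.

[0, 4, 4, 4]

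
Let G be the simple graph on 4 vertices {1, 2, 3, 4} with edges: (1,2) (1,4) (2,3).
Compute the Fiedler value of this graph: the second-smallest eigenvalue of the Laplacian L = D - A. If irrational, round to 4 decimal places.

0.5858

With the vertex order [1, 2, 3, 4], the degrees are [2, 2, 1, 1], giving D = diag(2, 2, 1, 1) and L = D - A. The sorted Laplacian eigenvalues are [0, 0.5858, 2, 3.4142]; the algebraic connectivity is the second entry, 0.5858. The largest eigenvalue, 3.4142, is at most the vertex count 4.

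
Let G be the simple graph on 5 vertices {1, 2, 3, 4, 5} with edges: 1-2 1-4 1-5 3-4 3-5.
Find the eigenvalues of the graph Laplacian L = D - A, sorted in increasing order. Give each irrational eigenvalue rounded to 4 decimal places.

Each diagonal entry of L is the vertex degree and each off-diagonal entry is -1 where an edge is present, 0 otherwise; in the order [1, 2, 3, 4, 5] the diagonal is [3, 1, 2, 2, 2]. Diagonalising L (or applying a numerical eigensolver to the 5x5 matrix) gives the spectrum above. The largest eigenvalue, 4.4812, is at most the vertex count 5.

[0, 0.8299, 2, 2.6889, 4.4812]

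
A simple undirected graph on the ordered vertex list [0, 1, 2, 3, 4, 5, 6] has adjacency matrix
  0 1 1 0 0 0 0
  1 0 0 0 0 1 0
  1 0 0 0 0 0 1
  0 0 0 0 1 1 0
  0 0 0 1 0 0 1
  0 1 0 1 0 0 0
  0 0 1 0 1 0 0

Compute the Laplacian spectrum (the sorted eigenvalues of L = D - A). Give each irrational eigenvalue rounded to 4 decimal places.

Reading degrees in the order [0, 1, 2, 3, 4, 5, 6] gives [2, 2, 2, 2, 2, 2, 2]; set D = diag(2, 2, 2, 2, 2, 2, 2) and form L = D - A. L is symmetric positive semidefinite, so every eigenvalue is real and nonnegative. The eigenvalues sum to 14, which equals trace(L) = 2|E|. There is one zero in the spectrum, matching the 1 component.

[0, 0.7530, 0.7530, 2.4450, 2.4450, 3.8019, 3.8019]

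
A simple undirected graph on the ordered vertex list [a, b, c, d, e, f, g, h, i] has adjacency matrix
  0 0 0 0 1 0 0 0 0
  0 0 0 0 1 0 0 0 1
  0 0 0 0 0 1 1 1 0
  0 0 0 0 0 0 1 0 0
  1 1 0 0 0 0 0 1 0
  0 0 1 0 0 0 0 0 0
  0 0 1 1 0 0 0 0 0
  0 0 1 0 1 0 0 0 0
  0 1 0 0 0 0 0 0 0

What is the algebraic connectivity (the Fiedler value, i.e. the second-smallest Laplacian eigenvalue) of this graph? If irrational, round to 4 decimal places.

0.1729

With the vertex order [a, b, c, d, e, f, g, h, i], the degrees are [1, 2, 3, 1, 3, 1, 2, 2, 1], giving D = diag(1, 2, 3, 1, 3, 1, 2, 2, 1) and L = D - A. The sorted Laplacian eigenvalues are [0, 0.1729, 0.5587, 0.6617, 1.4331, 2.2091, 2.4851, 3.9563, 4.5231]; the algebraic connectivity is the second entry, 0.1729. By the matrix-tree theorem the graph has (1/9) * product of the nonzero eigenvalues = 1 spanning tree.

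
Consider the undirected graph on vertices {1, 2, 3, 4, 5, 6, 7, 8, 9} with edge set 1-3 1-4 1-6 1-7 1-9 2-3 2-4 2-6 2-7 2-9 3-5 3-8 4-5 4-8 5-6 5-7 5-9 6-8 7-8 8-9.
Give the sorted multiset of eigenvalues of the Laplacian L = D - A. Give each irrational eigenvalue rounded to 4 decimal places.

[0, 4, 4, 4, 4, 5, 5, 5, 9]

Reading degrees in the order [1, 2, 3, 4, 5, 6, 7, 8, 9] gives [5, 5, 4, 4, 5, 4, 4, 5, 4]; set D = diag(5, 5, 4, 4, 5, 4, 4, 5, 4) and form L = D - A. Since every row of L sums to 0, the all-ones vector is in the kernel and 0 is an eigenvalue. There is one zero in the spectrum, matching the 1 component.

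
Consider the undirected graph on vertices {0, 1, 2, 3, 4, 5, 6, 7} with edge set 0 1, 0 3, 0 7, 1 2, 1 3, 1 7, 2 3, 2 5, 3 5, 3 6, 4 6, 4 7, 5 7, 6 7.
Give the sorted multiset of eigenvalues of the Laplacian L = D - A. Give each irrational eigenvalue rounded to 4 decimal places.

[0, 1.2925, 2.4436, 3.4221, 3.5515, 4.8170, 5.5155, 6.9577]

Each diagonal entry of L is the vertex degree and each off-diagonal entry is -1 where an edge is present, 0 otherwise; in the order [0, 1, 2, 3, 4, 5, 6, 7] the diagonal is [3, 4, 3, 5, 2, 3, 3, 5]. Since every row of L sums to 0, the all-ones vector is in the kernel and 0 is an eigenvalue. The single zero eigenvalue shows the graph is connected. The eigenvalues sum to 28, which equals trace(L) = 2|E|.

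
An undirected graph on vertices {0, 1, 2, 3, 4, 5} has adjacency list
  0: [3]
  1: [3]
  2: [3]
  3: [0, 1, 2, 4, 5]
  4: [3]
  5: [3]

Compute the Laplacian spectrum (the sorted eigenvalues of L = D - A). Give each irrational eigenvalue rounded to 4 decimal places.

Each diagonal entry of L is the vertex degree and each off-diagonal entry is -1 where an edge is present, 0 otherwise; in the order [0, 1, 2, 3, 4, 5] the diagonal is [1, 1, 1, 5, 1, 1]. Since every row of L sums to 0, the all-ones vector is in the kernel and 0 is an eigenvalue. The eigenvalues sum to 10, which equals trace(L) = 2|E|. By the matrix-tree theorem the graph has (1/6) * product of the nonzero eigenvalues = 1 spanning tree.

[0, 1, 1, 1, 1, 6]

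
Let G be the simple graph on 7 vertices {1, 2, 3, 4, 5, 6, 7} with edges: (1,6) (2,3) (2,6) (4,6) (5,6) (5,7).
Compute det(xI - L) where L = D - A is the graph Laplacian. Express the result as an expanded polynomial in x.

With the vertex order [1, 2, 3, 4, 5, 6, 7], the degrees are [1, 2, 1, 1, 2, 4, 1], giving D = diag(1, 2, 1, 1, 2, 4, 1) and L = D - A. L has integer entries, so p(x) = det(xI - L) has integer coefficients. Expanding the determinant yields x^7 - 12x^6 + 52x^5 - 104x^4 + 100x^3 - 44x^2 + 7x. Since p(0) = det(-L) = 0, x divides p(x). By the matrix-tree theorem the graph has (1/7) * product of the nonzero eigenvalues = 1 spanning tree. The eigenvalues sum to 12, which equals trace(L) = 2|E|.

x^7 - 12x^6 + 52x^5 - 104x^4 + 100x^3 - 44x^2 + 7x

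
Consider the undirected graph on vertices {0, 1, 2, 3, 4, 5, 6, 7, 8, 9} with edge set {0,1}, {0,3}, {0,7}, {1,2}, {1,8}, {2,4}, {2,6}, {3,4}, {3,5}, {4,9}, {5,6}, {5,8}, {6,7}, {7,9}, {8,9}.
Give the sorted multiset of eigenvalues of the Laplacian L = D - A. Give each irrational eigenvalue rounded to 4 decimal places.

With the vertex order [0, 1, 2, 3, 4, 5, 6, 7, 8, 9], the degrees are [3, 3, 3, 3, 3, 3, 3, 3, 3, 3], giving D = diag(3, 3, 3, 3, 3, 3, 3, 3, 3, 3) and L = D - A. L is symmetric positive semidefinite, so every eigenvalue is real and nonnegative. By the matrix-tree theorem the graph has (1/10) * product of the nonzero eigenvalues = 2000 spanning trees.

[0, 2, 2, 2, 2, 2, 5, 5, 5, 5]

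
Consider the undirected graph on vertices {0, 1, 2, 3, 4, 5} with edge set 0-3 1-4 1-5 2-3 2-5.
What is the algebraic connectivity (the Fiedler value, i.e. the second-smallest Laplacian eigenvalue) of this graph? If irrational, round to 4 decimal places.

Reading degrees in the order [0, 1, 2, 3, 4, 5] gives [1, 2, 2, 2, 1, 2]; set D = diag(1, 2, 2, 2, 1, 2) and form L = D - A. The smallest Laplacian eigenvalue is always 0. The next one, lambda_2 = 0.2679, measures how hard the graph is to disconnect: larger values mean better connectivity. There is one zero in the spectrum, matching the 1 component. By the matrix-tree theorem the graph has (1/6) * product of the nonzero eigenvalues = 1 spanning tree.

0.2679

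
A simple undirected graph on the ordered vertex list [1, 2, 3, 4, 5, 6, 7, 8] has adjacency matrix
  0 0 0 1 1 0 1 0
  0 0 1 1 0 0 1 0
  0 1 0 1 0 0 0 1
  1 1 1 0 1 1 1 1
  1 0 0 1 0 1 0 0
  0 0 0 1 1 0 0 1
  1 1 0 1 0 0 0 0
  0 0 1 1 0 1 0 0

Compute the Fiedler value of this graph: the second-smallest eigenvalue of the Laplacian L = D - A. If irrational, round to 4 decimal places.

1.7530

Reading degrees in the order [1, 2, 3, 4, 5, 6, 7, 8] gives [3, 3, 3, 7, 3, 3, 3, 3]; set D = diag(3, 3, 3, 7, 3, 3, 3, 3) and form L = D - A. Computing the eigenvalues of L and sorting gives [0, 1.7530, 1.7530, 3.4450, 3.4450, 4.8019, 4.8019, 8]. The Fiedler value lambda_2 = 1.7530 is strictly positive, so the graph is connected. The largest eigenvalue, 8, is at most the vertex count 8.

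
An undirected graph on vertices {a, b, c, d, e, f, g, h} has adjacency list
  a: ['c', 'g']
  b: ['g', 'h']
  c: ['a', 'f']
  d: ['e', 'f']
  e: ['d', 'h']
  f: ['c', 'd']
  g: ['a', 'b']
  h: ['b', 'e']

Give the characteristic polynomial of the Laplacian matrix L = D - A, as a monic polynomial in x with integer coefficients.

x^8 - 16x^7 + 104x^6 - 352x^5 + 660x^4 - 672x^3 + 336x^2 - 64x

Reading degrees in the order [a, b, c, d, e, f, g, h] gives [2, 2, 2, 2, 2, 2, 2, 2]; set D = diag(2, 2, 2, 2, 2, 2, 2, 2) and form L = D - A. Computing det(xI - L) by cofactor expansion (or equivalently via sum-over-permutations) gives x^8 - 16x^7 + 104x^6 - 352x^5 + 660x^4 - 672x^3 + 336x^2 - 64x. Since p(0) = det(-L) = 0, x divides p(x). By the matrix-tree theorem the graph has (1/8) * product of the nonzero eigenvalues = 8 spanning trees.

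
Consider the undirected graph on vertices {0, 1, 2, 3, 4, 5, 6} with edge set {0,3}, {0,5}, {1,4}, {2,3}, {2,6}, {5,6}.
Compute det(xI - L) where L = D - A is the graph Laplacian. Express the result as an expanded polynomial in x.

x^7 - 12x^6 + 55x^5 - 120x^4 + 125x^3 - 50x^2

Each diagonal entry of L is the vertex degree and each off-diagonal entry is -1 where an edge is present, 0 otherwise; in the order [0, 1, 2, 3, 4, 5, 6] the diagonal is [2, 1, 2, 2, 1, 2, 2]. L has integer entries, so p(x) = det(xI - L) has integer coefficients. Expanding the determinant yields x^7 - 12x^6 + 55x^5 - 120x^4 + 125x^3 - 50x^2. The coefficient of x^6 equals -trace(L) = -12, matching the sum of degrees. The largest eigenvalue, 3.6180, is at most the vertex count 7.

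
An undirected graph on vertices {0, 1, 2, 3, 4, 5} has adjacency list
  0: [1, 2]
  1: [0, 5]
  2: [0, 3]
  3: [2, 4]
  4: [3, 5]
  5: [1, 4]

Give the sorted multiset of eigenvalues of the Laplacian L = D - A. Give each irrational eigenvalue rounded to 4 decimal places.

[0, 1, 1, 3, 3, 4]

With the vertex order [0, 1, 2, 3, 4, 5], the degrees are [2, 2, 2, 2, 2, 2], giving D = diag(2, 2, 2, 2, 2, 2) and L = D - A. The multiplicity of 0 as a Laplacian eigenvalue equals the number of connected components. By the matrix-tree theorem the graph has (1/6) * product of the nonzero eigenvalues = 6 spanning trees. The largest eigenvalue, 4, is at most the vertex count 6.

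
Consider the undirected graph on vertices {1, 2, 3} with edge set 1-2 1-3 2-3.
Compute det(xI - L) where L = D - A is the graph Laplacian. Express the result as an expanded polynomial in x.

x^3 - 6x^2 + 9x

With the vertex order [1, 2, 3], the degrees are [2, 2, 2], giving D = diag(2, 2, 2) and L = D - A. L has integer entries, so p(x) = det(xI - L) has integer coefficients. Expanding the determinant yields x^3 - 6x^2 + 9x. The constant term is 0 because L is singular (the all-ones vector lies in its kernel). By the matrix-tree theorem the graph has (1/3) * product of the nonzero eigenvalues = 3 spanning trees. The eigenvalues sum to 6, which equals trace(L) = 2|E|.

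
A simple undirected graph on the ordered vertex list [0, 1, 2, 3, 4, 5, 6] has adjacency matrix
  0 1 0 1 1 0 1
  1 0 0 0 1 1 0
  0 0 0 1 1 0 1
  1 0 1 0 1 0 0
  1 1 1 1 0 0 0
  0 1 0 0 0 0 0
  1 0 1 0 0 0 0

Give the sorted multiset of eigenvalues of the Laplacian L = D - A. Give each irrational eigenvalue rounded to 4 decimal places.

With the vertex order [0, 1, 2, 3, 4, 5, 6], the degrees are [4, 3, 3, 3, 4, 1, 2], giving D = diag(4, 3, 3, 3, 4, 1, 2) and L = D - A. The multiplicity of 0 as a Laplacian eigenvalue equals the number of connected components.

[0, 0.6940, 2.0492, 2.7853, 3.7810, 5.0985, 5.5920]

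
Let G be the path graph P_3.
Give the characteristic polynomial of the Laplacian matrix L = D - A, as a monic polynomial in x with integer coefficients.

x^3 - 4x^2 + 3x

The graph has 3 vertices and degree multiset [2, 1, 1]; D is the diagonal matrix of degrees and L = D - A. Computing det(xI - L) by cofactor expansion (or equivalently via sum-over-permutations) gives x^3 - 4x^2 + 3x. The coefficient of x^2 equals -trace(L) = -4, matching the sum of degrees.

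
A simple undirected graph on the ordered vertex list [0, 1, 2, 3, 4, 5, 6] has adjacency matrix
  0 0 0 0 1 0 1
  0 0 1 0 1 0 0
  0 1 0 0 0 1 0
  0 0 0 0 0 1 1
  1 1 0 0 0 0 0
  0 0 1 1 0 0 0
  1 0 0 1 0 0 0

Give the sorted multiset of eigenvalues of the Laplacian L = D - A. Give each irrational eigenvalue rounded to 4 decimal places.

Reading degrees in the order [0, 1, 2, 3, 4, 5, 6] gives [2, 2, 2, 2, 2, 2, 2]; set D = diag(2, 2, 2, 2, 2, 2, 2) and form L = D - A. The multiplicity of 0 as a Laplacian eigenvalue equals the number of connected components.

[0, 0.7530, 0.7530, 2.4450, 2.4450, 3.8019, 3.8019]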